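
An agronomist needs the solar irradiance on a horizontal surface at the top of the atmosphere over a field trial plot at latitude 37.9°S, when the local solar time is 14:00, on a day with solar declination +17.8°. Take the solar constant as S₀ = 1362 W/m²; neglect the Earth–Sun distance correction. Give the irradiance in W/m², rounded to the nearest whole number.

630 W/m²

Hour angle H = 15° × (14 − 12) = 30.00°.
cos θ_z = sin φ sin δ + cos φ cos δ cos H = (-0.6143)(0.3057) + (0.7891)(0.9521)(0.8660) = 0.4628.
Top-of-atmosphere irradiance = S₀ cos θ_z = 1362 × 0.4628 = 630.33 W/m².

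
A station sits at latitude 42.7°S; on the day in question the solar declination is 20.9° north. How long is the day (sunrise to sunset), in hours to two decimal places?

9.25 hours

The sunset hour angle satisfies cos H_s = −tan φ tan δ = 0.3524, giving H_s = 69.37°.
Day length = 2 H_s / 15° h⁻¹ = 138.74° / 15 = 9.249 h.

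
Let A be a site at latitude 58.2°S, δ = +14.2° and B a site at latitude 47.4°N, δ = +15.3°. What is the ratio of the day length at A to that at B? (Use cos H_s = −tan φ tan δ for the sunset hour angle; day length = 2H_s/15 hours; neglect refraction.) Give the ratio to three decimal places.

A: H_s = arccos(−tan -58.2° · tan 14.2°) = 65.91°, so 2H_s/15 = 8.7880 h.
B: H_s = arccos(−tan 47.4° · tan 15.3°) = 107.31°, so 2H_s/15 = 14.3080 h.
Ratio A/B = 8.7880 / 14.3080 = 0.6142.

0.614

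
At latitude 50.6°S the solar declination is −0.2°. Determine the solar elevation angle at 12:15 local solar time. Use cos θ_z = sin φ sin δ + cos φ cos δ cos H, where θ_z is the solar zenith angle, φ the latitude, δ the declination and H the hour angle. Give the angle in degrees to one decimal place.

39.5°

Hour angle H = 15° × (12.25 − 12) = 3.75°.
cos θ_z = sin φ sin δ + cos φ cos δ cos H = (-0.7727)(-0.0035) + (0.6347)(1.0000)(0.9979) = 0.6361.
θ_z = arccos(0.6361) = 50.50°, so the elevation is 90° − 50.50° = 39.50°.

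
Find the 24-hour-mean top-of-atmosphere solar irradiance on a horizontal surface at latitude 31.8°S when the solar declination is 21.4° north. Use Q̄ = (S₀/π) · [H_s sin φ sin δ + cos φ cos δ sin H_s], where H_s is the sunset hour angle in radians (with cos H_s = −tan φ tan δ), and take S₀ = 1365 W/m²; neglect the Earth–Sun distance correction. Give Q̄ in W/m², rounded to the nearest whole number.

223 W/m²

−tan φ tan δ = −(-0.6200)(0.3919) = 0.2430; H_s = arccos(0.2430) = 75.94°. In radians, H_s = 1.3254.
H_s sin φ sin δ = 1.3254 × -0.5270 × 0.3649 = -0.2549.
cos φ cos δ sin H_s = 0.8499 × 0.9311 × 0.9700 = 0.7676.
Q̄ = (1365/π) × (-0.2549 + 0.7676) = 434.49 × 0.5127 = 222.76 W/m².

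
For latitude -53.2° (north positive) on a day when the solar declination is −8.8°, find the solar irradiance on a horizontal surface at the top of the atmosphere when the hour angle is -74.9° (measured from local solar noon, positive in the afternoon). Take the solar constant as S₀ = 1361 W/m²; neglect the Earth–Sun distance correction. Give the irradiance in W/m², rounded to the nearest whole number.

377 W/m²

With φ = -53.2°, δ = -8.8°, H = -74.90°: sin φ sin δ = 0.1225, cos φ cos δ cos H = 0.1542, so cos θ_z = 0.2767.
Top-of-atmosphere irradiance = S₀ cos θ_z = 1361 × 0.2767 = 376.59 W/m².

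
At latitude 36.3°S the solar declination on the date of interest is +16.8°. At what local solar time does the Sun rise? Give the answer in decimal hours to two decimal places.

The sunset hour angle satisfies cos H_s = −tan φ tan δ = 0.2218, giving H_s = 77.19°.
Sunrise is at 12 − H_s/15 = 12 − 5.146 = 6.854 h local solar time.

6.85 h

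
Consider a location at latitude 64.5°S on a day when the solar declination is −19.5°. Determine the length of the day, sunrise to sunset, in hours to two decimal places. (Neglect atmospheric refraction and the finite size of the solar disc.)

18.39 hours

−tan φ tan δ = −(-2.0965)(-0.3541) = -0.7424; H_s = arccos(-0.7424) = 137.94°.
Day length = 2 H_s / 15° h⁻¹ = 275.88° / 15 = 18.392 h.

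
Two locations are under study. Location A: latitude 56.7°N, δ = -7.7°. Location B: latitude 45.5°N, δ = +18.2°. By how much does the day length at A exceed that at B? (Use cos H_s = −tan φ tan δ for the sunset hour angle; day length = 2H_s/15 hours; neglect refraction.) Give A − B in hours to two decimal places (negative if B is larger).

-4.19 h

A: H_s = arccos(−tan 56.7° · tan -7.7°) = 78.12°, so 2H_s/15 = 10.4160 h.
B: H_s = arccos(−tan 45.5° · tan 18.2°) = 109.55°, so 2H_s/15 = 14.6067 h.
A − B = 10.4160 − 14.6067 = -4.1907 h.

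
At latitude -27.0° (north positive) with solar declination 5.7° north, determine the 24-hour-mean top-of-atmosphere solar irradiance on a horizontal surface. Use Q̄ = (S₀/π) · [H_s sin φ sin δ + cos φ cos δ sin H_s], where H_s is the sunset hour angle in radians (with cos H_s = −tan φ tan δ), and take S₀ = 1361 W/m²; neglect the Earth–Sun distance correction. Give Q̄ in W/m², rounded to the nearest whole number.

354 W/m²

−tan φ tan δ = −(-0.5095)(0.0998) = 0.0508; H_s = arccos(0.0508) = 87.09°. In radians, H_s = 1.5200.
H_s sin φ sin δ = 1.5200 × -0.4540 × 0.0993 = -0.0685.
cos φ cos δ sin H_s = 0.8910 × 0.9951 × 0.9987 = 0.8855.
Q̄ = (1361/π) × (-0.0685 + 0.8855) = 433.22 × 0.8170 = 353.94 W/m².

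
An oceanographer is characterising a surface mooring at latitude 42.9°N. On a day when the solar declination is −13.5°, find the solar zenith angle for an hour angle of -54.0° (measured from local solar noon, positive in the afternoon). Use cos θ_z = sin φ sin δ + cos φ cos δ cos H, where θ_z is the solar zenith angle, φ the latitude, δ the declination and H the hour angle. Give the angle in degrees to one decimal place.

74.9°

With φ = 42.9°, δ = -13.5°, H = -54.00°: sin φ sin δ = -0.1589, cos φ cos δ cos H = 0.4187, so cos θ_z = 0.2598.
θ_z = arccos(0.2598) = 74.94°.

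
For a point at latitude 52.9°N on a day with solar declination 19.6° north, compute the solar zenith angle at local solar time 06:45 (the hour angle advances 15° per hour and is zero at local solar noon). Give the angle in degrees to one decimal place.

67.8°

Hour angle H = 15° × (6.75 − 12) = -78.75°.
With φ = 52.9°, δ = 19.6°, H = -78.75°: sin φ sin δ = 0.2676, cos φ cos δ cos H = 0.1109, so cos θ_z = 0.3785.
θ_z = arccos(0.3785) = 67.76°.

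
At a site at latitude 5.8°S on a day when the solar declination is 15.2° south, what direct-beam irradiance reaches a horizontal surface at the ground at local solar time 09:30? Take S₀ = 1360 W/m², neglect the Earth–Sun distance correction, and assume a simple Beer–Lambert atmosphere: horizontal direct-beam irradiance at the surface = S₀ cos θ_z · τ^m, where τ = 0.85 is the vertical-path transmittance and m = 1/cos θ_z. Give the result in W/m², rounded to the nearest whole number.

872 W/m²

Hour angle H = 15° × (9.5 − 12) = -37.50°.
cos θ_z = sin(-5.8°) sin(-15.2°) + cos(-5.8°) cos(-15.2°) cos(-37.50°) = 0.0265 + 0.7617 = 0.7882.
Air mass m = 1/cos θ_z = 1/0.7882 = 1.269; τ^m = 0.85^1.269 = 0.8136.
Surface direct beam = 1360 × 0.7882 × 0.8136 = 872.14 W/m².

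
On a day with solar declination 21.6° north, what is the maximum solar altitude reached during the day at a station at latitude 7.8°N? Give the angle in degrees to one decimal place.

76.2°

At local solar noon the hour angle is zero, so the elevation is 90° − |φ − δ| = 90° − |7.8° − (21.6°)| = 90° − 13.8° = 76.2°.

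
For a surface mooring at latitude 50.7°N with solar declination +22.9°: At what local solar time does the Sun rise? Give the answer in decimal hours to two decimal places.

cos H_s = −tan(50.7°) · tan(22.9°) = -0.5161, so H_s = arccos(-0.5161) = 121.07°.
Sunrise is at 12 − H_s/15 = 12 − 8.071 = 3.929 h local solar time.

3.93 h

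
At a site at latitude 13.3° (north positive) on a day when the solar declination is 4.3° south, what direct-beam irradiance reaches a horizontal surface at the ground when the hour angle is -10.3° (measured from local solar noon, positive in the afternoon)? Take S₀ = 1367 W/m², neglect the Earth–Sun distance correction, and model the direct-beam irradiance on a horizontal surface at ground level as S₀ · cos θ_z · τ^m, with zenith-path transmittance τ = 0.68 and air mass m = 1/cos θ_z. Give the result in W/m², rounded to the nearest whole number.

849 W/m²

cos θ_z = sin φ sin δ + cos φ cos δ cos H = (0.2300)(-0.0750) + (0.9732)(0.9972)(0.9839) = 0.9376.
Air mass m = 1/cos θ_z = 1/0.9376 = 1.067; τ^m = 0.68^1.067 = 0.6627.
Surface direct beam = 1367 × 0.9376 × 0.6627 = 849.38 W/m².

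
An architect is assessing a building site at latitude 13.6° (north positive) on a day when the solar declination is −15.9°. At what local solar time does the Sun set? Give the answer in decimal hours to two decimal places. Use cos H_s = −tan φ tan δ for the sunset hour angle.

−tan φ tan δ = −(0.2419)(-0.2849) = 0.0689; H_s = arccos(0.0689) = 86.05°.
Sunset is at 12 + H_s/15 = 12 + 5.737 = 17.737 h local solar time.

17.74 h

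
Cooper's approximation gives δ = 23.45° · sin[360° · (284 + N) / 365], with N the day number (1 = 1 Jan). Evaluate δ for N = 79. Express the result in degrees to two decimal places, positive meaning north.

-0.81°

360 × (284 + 79) / 365 = 358.027°; sin(358.027°) = -0.0344.
δ = 23.45 × -0.0344 = -0.807° ≈ -0.81°.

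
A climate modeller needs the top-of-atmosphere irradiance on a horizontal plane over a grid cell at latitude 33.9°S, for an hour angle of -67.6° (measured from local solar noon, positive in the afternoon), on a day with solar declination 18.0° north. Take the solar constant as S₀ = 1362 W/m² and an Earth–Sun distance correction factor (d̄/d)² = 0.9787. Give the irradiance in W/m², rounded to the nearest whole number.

cos θ_z = sin φ sin δ + cos φ cos δ cos H = (-0.5577)(0.3090) + (0.8300)(0.9511)(0.3811) = 0.1285.
Top-of-atmosphere irradiance = S₀ (d̄/d)² cos θ_z = 1362 × 0.9787 × 0.1285 = 171.29 W/m².

171 W/m²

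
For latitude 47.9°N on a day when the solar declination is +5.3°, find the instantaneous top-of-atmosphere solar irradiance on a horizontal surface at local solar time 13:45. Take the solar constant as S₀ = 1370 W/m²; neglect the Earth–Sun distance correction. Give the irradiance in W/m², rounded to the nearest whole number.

914 W/m²

Hour angle H = 15° × (13.75 − 12) = 26.25°.
With φ = 47.9°, δ = 5.3°, H = 26.25°: sin φ sin δ = 0.0685, cos φ cos δ cos H = 0.5987, so cos θ_z = 0.6672.
Top-of-atmosphere irradiance = S₀ cos θ_z = 1370 × 0.6672 = 914.06 W/m².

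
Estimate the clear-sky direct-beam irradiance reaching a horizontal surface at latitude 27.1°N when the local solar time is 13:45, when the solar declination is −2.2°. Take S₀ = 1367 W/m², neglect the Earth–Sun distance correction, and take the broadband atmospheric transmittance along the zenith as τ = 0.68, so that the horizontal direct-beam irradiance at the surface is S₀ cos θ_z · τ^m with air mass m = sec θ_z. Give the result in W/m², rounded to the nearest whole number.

Hour angle H = 15° × (13.75 − 12) = 26.25°.
With φ = 27.1°, δ = -2.2°, H = 26.25°: sin φ sin δ = -0.0175, cos φ cos δ cos H = 0.7978, so cos θ_z = 0.7803.
Air mass m = 1/cos θ_z = 1/0.7803 = 1.282; τ^m = 0.68^1.282 = 0.6099.
Surface direct beam = 1367 × 0.7803 × 0.6099 = 650.56 W/m².

651 W/m²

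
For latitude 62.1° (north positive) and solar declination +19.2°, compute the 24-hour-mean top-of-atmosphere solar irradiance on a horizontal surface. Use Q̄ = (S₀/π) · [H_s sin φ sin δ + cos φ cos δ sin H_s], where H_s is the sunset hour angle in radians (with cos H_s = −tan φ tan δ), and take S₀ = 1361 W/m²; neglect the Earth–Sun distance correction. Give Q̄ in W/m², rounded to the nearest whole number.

432 W/m²

cos H_s = −tan(62.1°) · tan(19.2°) = -0.6577, so H_s = arccos(-0.6577) = 131.12°. In radians, H_s = 2.2885.
H_s sin φ sin δ = 2.2885 × 0.8838 × 0.3289 = 0.6652.
cos φ cos δ sin H_s = 0.4679 × 0.9444 × 0.7533 = 0.3329.
Q̄ = (1361/π) × (0.6652 + 0.3329) = 433.22 × 0.9981 = 432.40 W/m².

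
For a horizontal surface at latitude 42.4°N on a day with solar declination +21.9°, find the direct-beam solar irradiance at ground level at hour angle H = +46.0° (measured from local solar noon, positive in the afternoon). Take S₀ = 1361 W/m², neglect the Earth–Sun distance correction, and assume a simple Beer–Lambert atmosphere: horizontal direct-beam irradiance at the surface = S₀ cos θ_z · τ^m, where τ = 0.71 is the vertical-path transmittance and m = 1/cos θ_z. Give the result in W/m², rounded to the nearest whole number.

cos θ_z = sin(42.4°) sin(21.9°) + cos(42.4°) cos(21.9°) cos(46.00°) = 0.2515 + 0.4760 = 0.7275.
Air mass m = 1/cos θ_z = 1/0.7275 = 1.375; τ^m = 0.71^1.375 = 0.6244.
Surface direct beam = 1361 × 0.7275 × 0.6244 = 618.24 W/m².

618 W/m²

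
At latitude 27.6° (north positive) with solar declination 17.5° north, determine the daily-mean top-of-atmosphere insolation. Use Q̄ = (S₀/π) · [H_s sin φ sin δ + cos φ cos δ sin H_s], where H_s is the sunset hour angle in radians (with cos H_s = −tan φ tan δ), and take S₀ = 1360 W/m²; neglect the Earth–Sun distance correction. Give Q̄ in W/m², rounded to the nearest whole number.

466 W/m²

The sunset hour angle satisfies cos H_s = −tan φ tan δ = -0.1648, giving H_s = 99.49°. In radians, H_s = 1.7364.
H_s sin φ sin δ = 1.7364 × 0.4633 × 0.3007 = 0.2419.
cos φ cos δ sin H_s = 0.8862 × 0.9537 × 0.9863 = 0.8336.
Q̄ = (1360/π) × (0.2419 + 0.8336) = 432.90 × 1.0755 = 465.58 W/m².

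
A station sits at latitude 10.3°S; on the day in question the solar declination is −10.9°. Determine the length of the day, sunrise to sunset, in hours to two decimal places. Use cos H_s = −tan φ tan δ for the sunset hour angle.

12.27 hours

−tan φ tan δ = −(-0.1817)(-0.1926) = -0.0350; H_s = arccos(-0.0350) = 92.01°.
Day length = 2 H_s / 15° h⁻¹ = 184.02° / 15 = 12.268 h.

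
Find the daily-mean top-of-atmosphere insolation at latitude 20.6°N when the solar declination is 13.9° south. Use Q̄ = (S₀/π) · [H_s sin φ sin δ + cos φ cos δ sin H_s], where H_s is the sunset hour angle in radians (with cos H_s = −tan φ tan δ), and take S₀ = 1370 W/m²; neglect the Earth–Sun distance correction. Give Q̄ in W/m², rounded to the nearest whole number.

340 W/m²

The sunset hour angle satisfies cos H_s = −tan φ tan δ = 0.0930, giving H_s = 84.66°. In radians, H_s = 1.4776.
H_s sin φ sin δ = 1.4776 × 0.3518 × -0.2402 = -0.1249.
cos φ cos δ sin H_s = 0.9361 × 0.9707 × 0.9957 = 0.9048.
Q̄ = (1370/π) × (-0.1249 + 0.9048) = 436.08 × 0.7799 = 340.10 W/m².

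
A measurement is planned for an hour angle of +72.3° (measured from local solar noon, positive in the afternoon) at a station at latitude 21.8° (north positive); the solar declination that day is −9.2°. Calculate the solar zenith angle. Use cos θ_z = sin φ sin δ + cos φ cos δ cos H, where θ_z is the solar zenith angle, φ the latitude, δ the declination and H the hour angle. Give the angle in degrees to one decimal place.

cos θ_z = sin φ sin δ + cos φ cos δ cos H = (0.3714)(-0.1599) + (0.9285)(0.9871)(0.3040) = 0.2192.
θ_z = arccos(0.2192) = 77.34°.

77.3°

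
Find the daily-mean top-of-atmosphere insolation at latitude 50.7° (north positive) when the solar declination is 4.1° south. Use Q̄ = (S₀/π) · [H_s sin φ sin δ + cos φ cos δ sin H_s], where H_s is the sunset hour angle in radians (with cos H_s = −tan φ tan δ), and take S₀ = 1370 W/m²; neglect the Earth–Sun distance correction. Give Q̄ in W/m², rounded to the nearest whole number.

cos H_s = −tan(50.7°) · tan(-4.1°) = 0.0876, so H_s = arccos(0.0876) = 84.97°. In radians, H_s = 1.4830.
H_s sin φ sin δ = 1.4830 × 0.7738 × -0.0715 = -0.0820.
cos φ cos δ sin H_s = 0.6334 × 0.9974 × 0.9961 = 0.6293.
Q̄ = (1370/π) × (-0.0820 + 0.6293) = 436.08 × 0.5473 = 238.67 W/m².

239 W/m²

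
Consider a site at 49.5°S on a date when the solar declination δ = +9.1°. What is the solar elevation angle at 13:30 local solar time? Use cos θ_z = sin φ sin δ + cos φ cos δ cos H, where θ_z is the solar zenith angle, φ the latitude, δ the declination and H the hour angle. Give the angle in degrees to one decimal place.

28.2°

Hour angle H = 15° × (13.5 − 12) = 22.50°.
cos θ_z = sin φ sin δ + cos φ cos δ cos H = (-0.7604)(0.1582) + (0.6494)(0.9874)(0.9239) = 0.4721.
θ_z = arccos(0.4721) = 61.83°, so the elevation is 90° − 61.83° = 28.17°.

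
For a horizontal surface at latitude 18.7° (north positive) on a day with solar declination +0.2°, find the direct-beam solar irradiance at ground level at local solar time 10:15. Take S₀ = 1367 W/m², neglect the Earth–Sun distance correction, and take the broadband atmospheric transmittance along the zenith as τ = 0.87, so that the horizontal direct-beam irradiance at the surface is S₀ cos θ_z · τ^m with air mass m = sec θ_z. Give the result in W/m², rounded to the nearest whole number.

987 W/m²

Hour angle H = 15° × (10.25 − 12) = -26.25°.
cos θ_z = sin φ sin δ + cos φ cos δ cos H = (0.3206)(0.0035) + (0.9472)(1.0000)(0.8969) = 0.8507.
Air mass m = 1/cos θ_z = 1/0.8507 = 1.176; τ^m = 0.87^1.176 = 0.8489.
Surface direct beam = 1367 × 0.8507 × 0.8489 = 987.19 W/m².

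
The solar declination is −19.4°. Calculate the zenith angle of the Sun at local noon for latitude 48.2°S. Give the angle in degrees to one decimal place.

At local solar noon the hour angle is zero, so the zenith angle is |φ − δ| = |-48.2° − (-19.4°)| = 28.8°.

28.8°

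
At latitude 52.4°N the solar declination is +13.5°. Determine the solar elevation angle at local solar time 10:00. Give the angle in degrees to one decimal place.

Hour angle H = 15° × (10 − 12) = -30.00°.
cos θ_z = sin(52.4°) sin(13.5°) + cos(52.4°) cos(13.5°) cos(-30.00°) = 0.1850 + 0.5138 = 0.6988.
θ_z = arccos(0.6988) = 45.67°, so the elevation is 90° − 45.67° = 44.33°.

44.3°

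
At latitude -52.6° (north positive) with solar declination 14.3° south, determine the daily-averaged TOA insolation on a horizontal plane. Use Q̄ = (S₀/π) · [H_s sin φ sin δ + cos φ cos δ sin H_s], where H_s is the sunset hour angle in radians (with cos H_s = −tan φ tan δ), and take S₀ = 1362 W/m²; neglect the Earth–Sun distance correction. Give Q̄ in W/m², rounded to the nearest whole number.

cos H_s = −tan(-52.6°) · tan(-14.3°) = -0.3334, so H_s = arccos(-0.3334) = 109.48°. In radians, H_s = 1.9108.
H_s sin φ sin δ = 1.9108 × -0.7944 × -0.2470 = 0.3749.
cos φ cos δ sin H_s = 0.6074 × 0.9690 × 0.9428 = 0.5549.
Q̄ = (1362/π) × (0.3749 + 0.5549) = 433.54 × 0.9298 = 403.11 W/m².

403 W/m²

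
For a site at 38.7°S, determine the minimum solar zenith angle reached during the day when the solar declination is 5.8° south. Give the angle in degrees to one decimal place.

At local solar noon the hour angle is zero, so the zenith angle is |φ − δ| = |-38.7° − (-5.8°)| = 32.9°.

32.9°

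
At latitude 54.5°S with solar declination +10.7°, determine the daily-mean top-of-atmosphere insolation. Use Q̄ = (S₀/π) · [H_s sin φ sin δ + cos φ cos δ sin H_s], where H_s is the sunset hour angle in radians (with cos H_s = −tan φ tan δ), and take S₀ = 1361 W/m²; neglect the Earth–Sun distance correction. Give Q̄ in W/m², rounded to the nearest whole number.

153 W/m²

−tan φ tan δ = −(-1.4019)(0.1890) = 0.2650; H_s = arccos(0.2650) = 74.63°. In radians, H_s = 1.3025.
H_s sin φ sin δ = 1.3025 × -0.8141 × 0.1857 = -0.1969.
cos φ cos δ sin H_s = 0.5807 × 0.9826 × 0.9642 = 0.5502.
Q̄ = (1361/π) × (-0.1969 + 0.5502) = 433.22 × 0.3533 = 153.06 W/m².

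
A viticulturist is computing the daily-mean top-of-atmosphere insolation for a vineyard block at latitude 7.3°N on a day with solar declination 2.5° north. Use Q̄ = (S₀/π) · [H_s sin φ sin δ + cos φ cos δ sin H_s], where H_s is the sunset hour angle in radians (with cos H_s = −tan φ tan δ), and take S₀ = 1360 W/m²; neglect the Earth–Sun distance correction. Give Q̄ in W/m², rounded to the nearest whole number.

cos H_s = −tan(7.3°) · tan(2.5°) = -0.0056, so H_s = arccos(-0.0056) = 90.32°. In radians, H_s = 1.5764.
H_s sin φ sin δ = 1.5764 × 0.1271 × 0.0436 = 0.0087.
cos φ cos δ sin H_s = 0.9919 × 0.9990 × 1.0000 = 0.9909.
Q̄ = (1360/π) × (0.0087 + 0.9909) = 432.90 × 0.9996 = 432.73 W/m².

433 W/m²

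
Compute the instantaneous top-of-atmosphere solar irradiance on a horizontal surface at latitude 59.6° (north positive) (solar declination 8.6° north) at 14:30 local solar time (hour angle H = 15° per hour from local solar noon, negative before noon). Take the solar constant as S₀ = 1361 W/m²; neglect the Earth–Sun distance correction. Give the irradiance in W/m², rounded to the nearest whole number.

Hour angle H = 15° × (14.5 − 12) = 37.50°.
cos θ_z = sin(59.6°) sin(8.6°) + cos(59.6°) cos(8.6°) cos(37.50°) = 0.1290 + 0.3969 = 0.5259.
Top-of-atmosphere irradiance = S₀ cos θ_z = 1361 × 0.5259 = 715.75 W/m².

716 W/m²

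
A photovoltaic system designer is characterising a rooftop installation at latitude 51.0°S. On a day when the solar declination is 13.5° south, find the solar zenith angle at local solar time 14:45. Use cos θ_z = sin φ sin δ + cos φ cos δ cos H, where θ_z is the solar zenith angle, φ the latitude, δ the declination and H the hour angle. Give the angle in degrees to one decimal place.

50.1°

Hour angle H = 15° × (14.75 − 12) = 41.25°.
cos θ_z = sin φ sin δ + cos φ cos δ cos H = (-0.7771)(-0.2334) + (0.6293)(0.9724)(0.7518) = 0.6414.
θ_z = arccos(0.6414) = 50.10°.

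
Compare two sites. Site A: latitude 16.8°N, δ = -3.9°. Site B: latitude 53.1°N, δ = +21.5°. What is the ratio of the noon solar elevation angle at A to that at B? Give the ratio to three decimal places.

1.187

A: 90° − |16.8 − (-3.9)| = 69.30°.
B: 90° − |53.1 − (21.5)| = 58.40°.
Ratio A/B = 69.3000 / 58.4000 = 1.1866.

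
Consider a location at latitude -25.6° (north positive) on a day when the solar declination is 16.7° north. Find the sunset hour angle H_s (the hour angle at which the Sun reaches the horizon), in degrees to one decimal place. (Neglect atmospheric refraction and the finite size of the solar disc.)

81.7°

−tan φ tan δ = −(-0.4791)(0.3000) = 0.1437; H_s = arccos(0.1437) = 81.74°.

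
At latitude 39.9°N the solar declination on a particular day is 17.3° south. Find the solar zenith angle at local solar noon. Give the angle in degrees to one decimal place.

At local solar noon the hour angle is zero, so the zenith angle is |φ − δ| = |39.9° − (-17.3°)| = 57.2°.

57.2°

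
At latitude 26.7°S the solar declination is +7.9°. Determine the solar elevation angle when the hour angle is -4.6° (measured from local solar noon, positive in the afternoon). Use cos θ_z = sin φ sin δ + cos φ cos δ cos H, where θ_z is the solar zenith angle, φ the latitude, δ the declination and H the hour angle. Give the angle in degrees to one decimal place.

55.1°

cos θ_z = sin φ sin δ + cos φ cos δ cos H = (-0.4493)(0.1374) + (0.8934)(0.9905)(0.9968) = 0.8203.
θ_z = arccos(0.8203) = 34.89°, so the elevation is 90° − 34.89° = 55.11°.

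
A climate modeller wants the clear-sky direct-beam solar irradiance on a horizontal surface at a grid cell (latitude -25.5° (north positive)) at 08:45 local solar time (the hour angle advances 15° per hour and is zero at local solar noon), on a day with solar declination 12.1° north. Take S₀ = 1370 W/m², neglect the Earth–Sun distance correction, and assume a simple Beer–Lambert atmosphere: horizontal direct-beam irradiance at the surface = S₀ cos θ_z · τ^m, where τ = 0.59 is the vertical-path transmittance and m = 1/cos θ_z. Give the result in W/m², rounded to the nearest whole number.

Hour angle H = 15° × (8.75 − 12) = -48.75°.
cos θ_z = sin(-25.5°) sin(12.1°) + cos(-25.5°) cos(12.1°) cos(-48.75°) = -0.0902 + 0.5819 = 0.4917.
Air mass m = 1/cos θ_z = 1/0.4917 = 2.034; τ^m = 0.59^2.034 = 0.3419.
Surface direct beam = 1370 × 0.4917 × 0.3419 = 230.31 W/m².

230 W/m²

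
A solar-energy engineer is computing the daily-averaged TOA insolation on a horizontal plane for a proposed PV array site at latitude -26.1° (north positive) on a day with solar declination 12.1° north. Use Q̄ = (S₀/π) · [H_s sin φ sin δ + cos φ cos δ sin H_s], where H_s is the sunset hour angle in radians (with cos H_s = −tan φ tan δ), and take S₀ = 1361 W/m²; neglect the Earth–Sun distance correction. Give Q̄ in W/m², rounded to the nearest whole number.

320 W/m²

cos H_s = −tan(-26.1°) · tan(12.1°) = 0.1050, so H_s = arccos(0.1050) = 83.97°. In radians, H_s = 1.4656.
H_s sin φ sin δ = 1.4656 × -0.4399 × 0.2096 = -0.1351.
cos φ cos δ sin H_s = 0.8980 × 0.9778 × 0.9945 = 0.8732.
Q̄ = (1361/π) × (-0.1351 + 0.8732) = 433.22 × 0.7381 = 319.76 W/m².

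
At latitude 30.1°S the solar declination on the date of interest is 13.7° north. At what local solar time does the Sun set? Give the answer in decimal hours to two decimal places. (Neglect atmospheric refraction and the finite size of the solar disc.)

17.46 h

The sunset hour angle satisfies cos H_s = −tan φ tan δ = 0.1413, giving H_s = 81.88°.
Sunset is at 12 + H_s/15 = 12 + 5.459 = 17.459 h local solar time.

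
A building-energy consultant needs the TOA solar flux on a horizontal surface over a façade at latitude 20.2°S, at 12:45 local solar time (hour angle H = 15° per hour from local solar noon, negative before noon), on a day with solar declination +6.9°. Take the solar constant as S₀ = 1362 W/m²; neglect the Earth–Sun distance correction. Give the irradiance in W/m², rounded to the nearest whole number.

Hour angle H = 15° × (12.75 − 12) = 11.25°.
cos θ_z = sin(-20.2°) sin(6.9°) + cos(-20.2°) cos(6.9°) cos(11.25°) = -0.0415 + 0.9138 = 0.8723.
Top-of-atmosphere irradiance = S₀ cos θ_z = 1362 × 0.8723 = 1188.07 W/m².

1188 W/m²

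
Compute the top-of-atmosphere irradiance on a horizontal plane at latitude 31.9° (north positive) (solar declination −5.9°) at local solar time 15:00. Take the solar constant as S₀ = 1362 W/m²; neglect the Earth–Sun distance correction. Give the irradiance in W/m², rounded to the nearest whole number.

Hour angle H = 15° × (15 − 12) = 45.00°.
cos θ_z = sin(31.9°) sin(-5.9°) + cos(31.9°) cos(-5.9°) cos(45.00°) = -0.0543 + 0.5971 = 0.5428.
Top-of-atmosphere irradiance = S₀ cos θ_z = 1362 × 0.5428 = 739.29 W/m².

739 W/m²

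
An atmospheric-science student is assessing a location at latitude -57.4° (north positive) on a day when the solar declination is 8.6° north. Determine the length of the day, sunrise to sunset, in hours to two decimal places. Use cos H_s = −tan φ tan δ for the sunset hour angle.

The sunset hour angle satisfies cos H_s = −tan φ tan δ = 0.2365, giving H_s = 76.32°.
Day length = 2 H_s / 15° h⁻¹ = 152.64° / 15 = 10.176 h.

10.18 hours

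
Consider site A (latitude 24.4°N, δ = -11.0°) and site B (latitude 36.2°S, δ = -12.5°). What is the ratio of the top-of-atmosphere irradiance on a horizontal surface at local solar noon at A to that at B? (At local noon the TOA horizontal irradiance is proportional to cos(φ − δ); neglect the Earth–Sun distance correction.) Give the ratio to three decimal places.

A: cos θ_z = cos(24.4° − (-11.0°)) = 0.8151.
B: cos θ_z = cos(-36.2° − (-12.5°)) = 0.9157.
Ratio A/B = 0.8151 / 0.9157 = 0.8901.

0.890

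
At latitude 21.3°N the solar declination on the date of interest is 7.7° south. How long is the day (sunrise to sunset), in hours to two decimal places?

The sunset hour angle satisfies cos H_s = −tan φ tan δ = 0.0527, giving H_s = 86.98°.
Day length = 2 H_s / 15° h⁻¹ = 173.96° / 15 = 11.597 h.

11.60 hours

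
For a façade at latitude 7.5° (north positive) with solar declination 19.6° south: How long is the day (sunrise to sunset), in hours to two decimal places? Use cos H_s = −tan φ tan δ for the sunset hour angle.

11.64 hours

The sunset hour angle satisfies cos H_s = −tan φ tan δ = 0.0469, giving H_s = 87.31°.
Day length = 2 H_s / 15° h⁻¹ = 174.62° / 15 = 11.641 h.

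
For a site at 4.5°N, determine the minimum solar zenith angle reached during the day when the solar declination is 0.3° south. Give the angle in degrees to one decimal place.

4.8°

At local solar noon the hour angle is zero, so the zenith angle is |φ − δ| = |4.5° − (-0.3°)| = 4.8°.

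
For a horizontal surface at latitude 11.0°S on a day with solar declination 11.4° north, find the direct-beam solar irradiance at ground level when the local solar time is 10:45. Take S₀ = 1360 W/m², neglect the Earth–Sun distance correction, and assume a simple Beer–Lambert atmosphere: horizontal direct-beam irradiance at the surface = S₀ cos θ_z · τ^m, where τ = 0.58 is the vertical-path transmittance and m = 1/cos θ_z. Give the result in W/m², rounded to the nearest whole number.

Hour angle H = 15° × (10.75 − 12) = -18.75°.
cos θ_z = sin(-11.0°) sin(11.4°) + cos(-11.0°) cos(11.4°) cos(-18.75°) = -0.0377 + 0.9112 = 0.8735.
Air mass m = 1/cos θ_z = 1/0.8735 = 1.145; τ^m = 0.58^1.145 = 0.5360.
Surface direct beam = 1360 × 0.8735 × 0.5360 = 636.75 W/m².

637 W/m²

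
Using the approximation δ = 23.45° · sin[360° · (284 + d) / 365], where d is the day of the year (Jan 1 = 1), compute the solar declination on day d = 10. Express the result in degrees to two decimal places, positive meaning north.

-22.04°

360 × (284 + 10) / 365 = 289.973°; sin(289.973°) = -0.9399.
δ = 23.45 × -0.9399 = -22.041° ≈ -22.04°.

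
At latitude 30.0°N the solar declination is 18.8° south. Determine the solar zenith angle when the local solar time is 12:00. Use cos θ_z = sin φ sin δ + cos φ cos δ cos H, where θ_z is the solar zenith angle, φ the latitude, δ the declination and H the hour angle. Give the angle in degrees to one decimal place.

Hour angle H = 15° × (12 − 12) = 0.00°.
cos θ_z = sin(30.0°) sin(-18.8°) + cos(30.0°) cos(-18.8°) cos(0.00°) = -0.1611 + 0.8198 = 0.6587.
θ_z = arccos(0.6587) = 48.80°.

48.8°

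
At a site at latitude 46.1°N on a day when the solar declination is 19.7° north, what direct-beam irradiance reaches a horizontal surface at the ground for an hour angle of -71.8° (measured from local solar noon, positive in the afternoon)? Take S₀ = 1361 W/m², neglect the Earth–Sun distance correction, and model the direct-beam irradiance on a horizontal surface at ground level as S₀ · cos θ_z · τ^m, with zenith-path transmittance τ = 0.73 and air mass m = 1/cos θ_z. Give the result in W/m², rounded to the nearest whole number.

301 W/m²

cos θ_z = sin(46.1°) sin(19.7°) + cos(46.1°) cos(19.7°) cos(-71.80°) = 0.2429 + 0.2039 = 0.4468.
Air mass m = 1/cos θ_z = 1/0.4468 = 2.238; τ^m = 0.73^2.238 = 0.4944.
Surface direct beam = 1361 × 0.4468 × 0.4944 = 300.64 W/m².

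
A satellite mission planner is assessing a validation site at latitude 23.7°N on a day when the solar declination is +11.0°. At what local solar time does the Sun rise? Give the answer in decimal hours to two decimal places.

5.67 h

cos H_s = −tan(23.7°) · tan(11.0°) = -0.0853, so H_s = arccos(-0.0853) = 94.89°.
Sunrise is at 12 − H_s/15 = 12 − 6.326 = 5.674 h local solar time.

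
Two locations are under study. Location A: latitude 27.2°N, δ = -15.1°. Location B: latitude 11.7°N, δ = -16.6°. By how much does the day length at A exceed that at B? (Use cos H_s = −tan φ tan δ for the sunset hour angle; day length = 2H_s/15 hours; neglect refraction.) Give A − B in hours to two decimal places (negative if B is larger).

-0.59 h

A: H_s = arccos(−tan 27.2° · tan -15.1°) = 82.03°, so 2H_s/15 = 10.9373 h.
B: H_s = arccos(−tan 11.7° · tan -16.6°) = 86.46°, so 2H_s/15 = 11.5280 h.
A − B = 10.9373 − 11.5280 = -0.5907 h.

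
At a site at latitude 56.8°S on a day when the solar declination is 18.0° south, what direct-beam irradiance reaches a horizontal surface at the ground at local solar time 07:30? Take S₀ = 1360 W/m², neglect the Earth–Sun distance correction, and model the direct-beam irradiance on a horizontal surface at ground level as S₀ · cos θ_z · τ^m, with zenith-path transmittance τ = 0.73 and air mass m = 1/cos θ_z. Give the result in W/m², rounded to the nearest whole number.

313 W/m²

Hour angle H = 15° × (7.5 − 12) = -67.50°.
cos θ_z = sin φ sin δ + cos φ cos δ cos H = (-0.8368)(-0.3090) + (0.5476)(0.9511)(0.3827) = 0.4579.
Air mass m = 1/cos θ_z = 1/0.4579 = 2.184; τ^m = 0.73^2.184 = 0.5029.
Surface direct beam = 1360 × 0.4579 × 0.5029 = 313.18 W/m².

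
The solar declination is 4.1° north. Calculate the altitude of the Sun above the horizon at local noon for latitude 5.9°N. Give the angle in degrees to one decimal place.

88.2°

At local solar noon the hour angle is zero, so the elevation is 90° − |φ − δ| = 90° − |5.9° − (4.1°)| = 90° − 1.8° = 88.2°.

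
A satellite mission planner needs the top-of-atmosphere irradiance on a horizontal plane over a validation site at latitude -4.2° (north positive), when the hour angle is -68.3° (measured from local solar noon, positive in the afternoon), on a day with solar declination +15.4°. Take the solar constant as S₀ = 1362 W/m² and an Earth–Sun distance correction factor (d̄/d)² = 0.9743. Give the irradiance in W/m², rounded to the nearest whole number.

446 W/m²

With φ = -4.2°, δ = 15.4°, H = -68.30°: sin φ sin δ = -0.0194, cos φ cos δ cos H = 0.3555, so cos θ_z = 0.3361.
Top-of-atmosphere irradiance = S₀ (d̄/d)² cos θ_z = 1362 × 0.9743 × 0.3361 = 446.00 W/m².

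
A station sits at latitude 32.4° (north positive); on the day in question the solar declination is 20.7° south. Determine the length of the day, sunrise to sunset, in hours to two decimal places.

10.15 hours

−tan φ tan δ = −(0.6346)(-0.3779) = 0.2398; H_s = arccos(0.2398) = 76.13°.
Day length = 2 H_s / 15° h⁻¹ = 152.26° / 15 = 10.151 h.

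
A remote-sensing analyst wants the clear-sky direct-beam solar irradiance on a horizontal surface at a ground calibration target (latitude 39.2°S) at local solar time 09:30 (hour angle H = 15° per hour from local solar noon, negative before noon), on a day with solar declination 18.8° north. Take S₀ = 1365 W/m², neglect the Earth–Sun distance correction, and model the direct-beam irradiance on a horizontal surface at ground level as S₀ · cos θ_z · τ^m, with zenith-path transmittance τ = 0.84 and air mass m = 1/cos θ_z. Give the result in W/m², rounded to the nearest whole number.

326 W/m²

Hour angle H = 15° × (9.5 − 12) = -37.50°.
cos θ_z = sin φ sin δ + cos φ cos δ cos H = (-0.6320)(0.3223) + (0.7749)(0.9466)(0.7934) = 0.3783.
Air mass m = 1/cos θ_z = 1/0.3783 = 2.643; τ^m = 0.84^2.643 = 0.6308.
Surface direct beam = 1365 × 0.3783 × 0.6308 = 325.73 W/m².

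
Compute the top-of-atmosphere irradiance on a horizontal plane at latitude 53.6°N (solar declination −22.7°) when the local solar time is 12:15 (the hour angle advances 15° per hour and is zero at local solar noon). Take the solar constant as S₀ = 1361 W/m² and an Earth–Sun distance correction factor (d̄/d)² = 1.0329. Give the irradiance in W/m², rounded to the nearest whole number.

Hour angle H = 15° × (12.25 − 12) = 3.75°.
With φ = 53.6°, δ = -22.7°, H = 3.75°: sin φ sin δ = -0.3106, cos φ cos δ cos H = 0.5463, so cos θ_z = 0.2357.
Top-of-atmosphere irradiance = S₀ (d̄/d)² cos θ_z = 1361 × 1.0329 × 0.2357 = 331.34 W/m².

331 W/m²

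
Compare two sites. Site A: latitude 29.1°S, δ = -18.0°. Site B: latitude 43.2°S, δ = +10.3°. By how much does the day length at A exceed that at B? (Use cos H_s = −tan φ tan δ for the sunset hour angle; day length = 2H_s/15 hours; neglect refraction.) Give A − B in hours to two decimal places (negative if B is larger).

+2.70 h

A: H_s = arccos(−tan -29.1° · tan -18.0°) = 100.42°, so 2H_s/15 = 13.3893 h.
B: H_s = arccos(−tan -43.2° · tan 10.3°) = 80.17°, so 2H_s/15 = 10.6893 h.
A − B = 13.3893 − 10.6893 = 2.7000 h.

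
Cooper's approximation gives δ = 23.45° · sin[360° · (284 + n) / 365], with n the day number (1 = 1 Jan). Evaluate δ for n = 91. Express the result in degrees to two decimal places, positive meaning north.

+4.02°

360 × (284 + 91) / 365 = 369.863°; sin(369.863°) = 0.1713.
δ = 23.45 × 0.1713 = 4.017° ≈ +4.02°.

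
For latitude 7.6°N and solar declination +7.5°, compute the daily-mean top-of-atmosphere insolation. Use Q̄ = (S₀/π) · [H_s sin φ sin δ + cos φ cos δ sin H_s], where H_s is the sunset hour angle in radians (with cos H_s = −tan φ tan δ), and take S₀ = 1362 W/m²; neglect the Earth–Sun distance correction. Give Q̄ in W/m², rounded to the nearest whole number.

438 W/m²

−tan φ tan δ = −(0.1334)(0.1317) = -0.0176; H_s = arccos(-0.0176) = 91.01°. In radians, H_s = 1.5884.
H_s sin φ sin δ = 1.5884 × 0.1323 × 0.1305 = 0.0274.
cos φ cos δ sin H_s = 0.9912 × 0.9914 × 0.9998 = 0.9825.
Q̄ = (1362/π) × (0.0274 + 0.9825) = 433.54 × 1.0099 = 437.83 W/m².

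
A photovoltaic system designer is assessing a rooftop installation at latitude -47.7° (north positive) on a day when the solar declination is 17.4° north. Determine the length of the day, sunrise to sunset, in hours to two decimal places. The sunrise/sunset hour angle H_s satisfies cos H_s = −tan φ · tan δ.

−tan φ tan δ = −(-1.0990)(0.3134) = 0.3444; H_s = arccos(0.3444) = 69.85°.
Day length = 2 H_s / 15° h⁻¹ = 139.70° / 15 = 9.313 h.

9.31 hours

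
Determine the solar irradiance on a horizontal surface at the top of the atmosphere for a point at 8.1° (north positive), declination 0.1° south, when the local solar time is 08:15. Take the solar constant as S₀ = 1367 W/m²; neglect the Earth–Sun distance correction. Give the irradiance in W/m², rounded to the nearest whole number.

Hour angle H = 15° × (8.25 − 12) = -56.25°.
cos θ_z = sin φ sin δ + cos φ cos δ cos H = (0.1409)(-0.0017) + (0.9900)(1.0000)(0.5556) = 0.5498.
Top-of-atmosphere irradiance = S₀ cos θ_z = 1367 × 0.5498 = 751.58 W/m².

752 W/m²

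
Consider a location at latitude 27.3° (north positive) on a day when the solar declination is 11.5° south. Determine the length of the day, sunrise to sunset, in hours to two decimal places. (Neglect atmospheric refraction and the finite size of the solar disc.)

The sunset hour angle satisfies cos H_s = −tan φ tan δ = 0.1050, giving H_s = 83.97°.
Day length = 2 H_s / 15° h⁻¹ = 167.94° / 15 = 11.196 h.

11.20 hours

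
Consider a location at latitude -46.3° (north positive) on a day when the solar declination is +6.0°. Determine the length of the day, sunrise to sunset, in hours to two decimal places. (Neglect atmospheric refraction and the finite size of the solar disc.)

cos H_s = −tan(-46.3°) · tan(6.0°) = 0.1100, so H_s = arccos(0.1100) = 83.68°.
Day length = 2 H_s / 15° h⁻¹ = 167.36° / 15 = 11.157 h.

11.16 hours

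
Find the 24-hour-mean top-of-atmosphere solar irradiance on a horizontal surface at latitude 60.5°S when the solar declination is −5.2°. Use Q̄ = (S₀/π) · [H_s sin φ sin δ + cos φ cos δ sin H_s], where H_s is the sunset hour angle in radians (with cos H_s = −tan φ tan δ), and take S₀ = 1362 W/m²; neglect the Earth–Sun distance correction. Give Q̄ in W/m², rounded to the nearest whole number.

269 W/m²

cos H_s = −tan(-60.5°) · tan(-5.2°) = -0.1609, so H_s = arccos(-0.1609) = 99.26°. In radians, H_s = 1.7324.
H_s sin φ sin δ = 1.7324 × -0.8704 × -0.0906 = 0.1366.
cos φ cos δ sin H_s = 0.4924 × 0.9959 × 0.9870 = 0.4840.
Q̄ = (1362/π) × (0.1366 + 0.4840) = 433.54 × 0.6206 = 269.05 W/m².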